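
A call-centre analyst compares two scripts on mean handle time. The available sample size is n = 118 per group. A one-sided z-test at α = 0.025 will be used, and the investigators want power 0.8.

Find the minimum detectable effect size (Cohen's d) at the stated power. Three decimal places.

Required noncentrality: δ = z_{0.025} + z_{0.20} = 1.960 + 0.842 = 2.802.
δ = d·√(n/2) ⇒ d = δ/√(n/2) = 2.802/√(118/2) = 0.3647.

d ≈ 0.365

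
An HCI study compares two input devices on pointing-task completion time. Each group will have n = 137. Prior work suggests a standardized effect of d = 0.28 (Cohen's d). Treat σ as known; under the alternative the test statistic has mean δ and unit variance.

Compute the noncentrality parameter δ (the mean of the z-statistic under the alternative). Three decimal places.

δ ≈ 2.317

The noncentrality parameter scales effect size by the design's sample-size factor: δ = d·√(n/2) = 0.28 × √(137/2) = 2.3174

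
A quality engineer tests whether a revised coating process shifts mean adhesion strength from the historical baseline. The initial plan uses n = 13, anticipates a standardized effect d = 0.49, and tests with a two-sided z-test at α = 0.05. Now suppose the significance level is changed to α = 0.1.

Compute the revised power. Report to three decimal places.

Power ≈ 0.549

δ = d·√n = 0.49 × √13 = 1.7667 (unchanged). New critical value: z_{0.05} = 1.645.
Revised power = Φ(δ − 1.645) + Φ(−δ − 1.645) = Φ(0.122) + Φ(-3.412) = 0.5485 + 0.0003 = 0.5488.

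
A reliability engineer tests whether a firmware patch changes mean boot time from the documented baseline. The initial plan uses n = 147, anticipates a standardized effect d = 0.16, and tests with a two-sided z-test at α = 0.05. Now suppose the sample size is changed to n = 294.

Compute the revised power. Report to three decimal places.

With n = 294: δ = d·√n = 0.16 × √294 = 2.7434. Critical value z_{0.025} = 1.960.
Revised power = Φ(δ − 1.960) + Φ(−δ − 1.960) = Φ(0.783) + Φ(-4.703) = 0.7833 + 0.0000 = 0.7833.

Power ≈ 0.783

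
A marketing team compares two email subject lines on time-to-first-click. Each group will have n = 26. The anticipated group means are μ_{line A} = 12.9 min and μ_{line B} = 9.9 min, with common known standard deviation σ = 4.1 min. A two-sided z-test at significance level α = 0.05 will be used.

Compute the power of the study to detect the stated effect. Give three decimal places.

Standardized effect: d = |μ_{line A} − μ_{line B}| / σ = |12.9 − 9.9| / 4.1 = 0.7317
Noncentrality parameter: δ = d·√(n/2) = 0.7317 × √(26/2) = 2.6382
Two-sided α = 0.05 → critical value z_{0.025} = 1.960.
Power = Φ(δ − 1.960) + Φ(−δ − 1.960) = Φ(0.678) + Φ(-4.598) = 0.7512 + 0.0000 = 0.7512.

Power ≈ 0.751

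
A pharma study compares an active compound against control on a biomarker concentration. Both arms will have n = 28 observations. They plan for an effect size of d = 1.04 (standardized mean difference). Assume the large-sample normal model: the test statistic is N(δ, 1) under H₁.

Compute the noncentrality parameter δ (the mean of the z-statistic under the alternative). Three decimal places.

The noncentrality parameter scales effect size by the design's sample-size factor: δ = d·√(n/2) = 1.04 × √(28/2) = 3.8913

δ ≈ 3.891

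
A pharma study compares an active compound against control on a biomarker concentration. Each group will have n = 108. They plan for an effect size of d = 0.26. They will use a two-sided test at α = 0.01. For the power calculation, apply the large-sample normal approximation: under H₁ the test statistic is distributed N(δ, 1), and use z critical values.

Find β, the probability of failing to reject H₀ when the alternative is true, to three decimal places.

β ≈ 0.747

Noncentrality parameter: δ = d·√(n/2) = 0.26 × √(108/2) = 1.9106
Critical value for a two-sided test at α = 0.01: z_{α/2} = 2.576.
Power = Φ(δ − 2.576) + Φ(−δ − 2.576) = Φ(-0.665) + Φ(-4.486) = 0.2530 + 0.0000 = 0.2530.
Type II error: β = 1 − power = 1 − 0.2530 = 0.7470.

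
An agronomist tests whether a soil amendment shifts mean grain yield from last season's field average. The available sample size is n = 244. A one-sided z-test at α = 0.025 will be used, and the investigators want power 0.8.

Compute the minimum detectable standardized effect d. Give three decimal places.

d ≈ 0.179

Required noncentrality: δ = z_{0.025} + z_{0.20} = 1.960 + 0.842 = 2.802.
δ = d·√n ⇒ d = δ/√n = 2.802/√244 = 0.1794.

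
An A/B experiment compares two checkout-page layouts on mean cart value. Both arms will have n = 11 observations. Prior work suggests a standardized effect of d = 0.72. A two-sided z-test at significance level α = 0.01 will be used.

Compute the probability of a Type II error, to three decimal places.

β ≈ 0.813

Noncentrality parameter: δ = d·√(n/2) = 0.72 × √(11/2) = 1.6885
Critical value for a two-sided test at α = 0.01: z_{α/2} = 2.576.
Power = Φ(δ − 2.576) + Φ(−δ − 2.576) = Φ(-0.887) + Φ(-4.264) = 0.1875 + 0.0000 = 0.1875.
Type II error: β = 1 − power = 1 − 0.1875 = 0.8125.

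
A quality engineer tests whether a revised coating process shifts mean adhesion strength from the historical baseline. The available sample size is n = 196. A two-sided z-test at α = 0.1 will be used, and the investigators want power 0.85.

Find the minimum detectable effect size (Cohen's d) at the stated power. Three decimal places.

Need Φ(δ − 1.645) = 0.85, so δ = 1.645 + 1.036 = 2.681.
(Lower-tail contribution to power is negligible for δ > 0.)
δ = d·√n ⇒ d = δ/√n = 2.681/√196 = 0.1915.

d ≈ 0.192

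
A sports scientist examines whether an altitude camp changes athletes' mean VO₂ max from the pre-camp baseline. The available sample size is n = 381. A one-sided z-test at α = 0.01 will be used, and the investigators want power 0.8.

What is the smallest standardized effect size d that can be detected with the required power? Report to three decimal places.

Need Φ(δ − 2.326) = 0.8, so δ = 2.326 + 0.842 = 3.168.
δ = d·√n ⇒ d = δ/√n = 3.168/√381 = 0.1623.

d ≈ 0.162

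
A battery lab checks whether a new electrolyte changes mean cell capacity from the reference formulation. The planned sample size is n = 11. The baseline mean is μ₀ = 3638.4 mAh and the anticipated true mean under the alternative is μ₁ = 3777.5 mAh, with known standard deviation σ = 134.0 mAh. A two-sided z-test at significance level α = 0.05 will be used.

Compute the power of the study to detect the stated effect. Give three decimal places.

Standardized effect: d = |μ₁ − μ₀| / σ = |3777.5 − 3638.4| / 134.0 = 1.0381
Noncentrality parameter: δ = d·√n = 1.0381 × √11 = 3.4429
Two-sided α = 0.05 → critical value z_{0.025} = 1.960.
Power = Φ(δ − 1.960) + Φ(−δ − 1.960) = Φ(1.483) + Φ(-5.403) = 0.9309 + 0.0000 = 0.9309.

Power ≈ 0.931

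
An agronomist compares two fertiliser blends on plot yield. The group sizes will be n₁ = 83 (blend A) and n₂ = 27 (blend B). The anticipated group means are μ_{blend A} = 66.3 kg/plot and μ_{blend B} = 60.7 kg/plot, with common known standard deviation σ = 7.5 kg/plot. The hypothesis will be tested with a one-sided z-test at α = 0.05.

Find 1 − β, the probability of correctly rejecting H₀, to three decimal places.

Standardized effect: d = |μ_{blend A} − μ_{blend B}| / σ = |66.3 − 60.7| / 7.5 = 0.7467
Noncentrality parameter: δ = d / √(1/n₁ + 1/n₂) = 0.7467 / √(1/83 + 1/27) = 3.3702
One-sided α = 0.05 → critical value z_{0.05} = 1.645.
Power = Φ(δ − 1.645) = Φ(1.725) = 0.9578.

Power ≈ 0.958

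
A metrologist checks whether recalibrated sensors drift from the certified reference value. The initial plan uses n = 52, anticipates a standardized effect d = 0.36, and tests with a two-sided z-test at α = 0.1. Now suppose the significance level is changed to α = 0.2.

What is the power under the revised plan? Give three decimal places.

δ = d·√n = 0.36 × √52 = 2.5960 (unchanged). New critical value: z_{0.1} = 1.282.
Revised power = Φ(δ − 1.282) + Φ(−δ − 1.282) = Φ(1.314) + Φ(-3.878) = 0.9057 + 0.0001 = 0.9057.

Power ≈ 0.906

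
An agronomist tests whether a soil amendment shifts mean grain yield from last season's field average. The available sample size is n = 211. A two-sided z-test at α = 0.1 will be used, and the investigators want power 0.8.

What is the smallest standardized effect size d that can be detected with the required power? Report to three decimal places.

Required noncentrality: δ = z_{0.05} + z_{0.20} = 1.645 + 0.842 = 2.486.
(Lower-tail contribution to power is negligible for δ > 0.)
δ = d·√n ⇒ d = δ/√n = 2.486/√211 = 0.1712.

d ≈ 0.171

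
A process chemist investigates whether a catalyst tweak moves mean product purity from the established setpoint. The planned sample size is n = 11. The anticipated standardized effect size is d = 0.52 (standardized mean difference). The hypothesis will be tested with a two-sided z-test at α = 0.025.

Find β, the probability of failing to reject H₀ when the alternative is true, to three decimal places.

Noncentrality parameter: δ = d·√n = 0.52 × √11 = 1.7246
Critical value for a two-sided test at α = 0.025: z_{α/2} = 2.241.
Power = Φ(δ − 2.241) + Φ(−δ − 2.241) = Φ(-0.517) + Φ(-3.966) = 0.3027 + 0.0000 = 0.3027.
Type II error: β = 1 − power = 1 − 0.3027 = 0.6973.

β ≈ 0.697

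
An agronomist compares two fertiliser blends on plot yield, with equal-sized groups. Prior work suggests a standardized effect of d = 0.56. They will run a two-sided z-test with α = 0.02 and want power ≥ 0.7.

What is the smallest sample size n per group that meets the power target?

For power 0.7 need Φ(δ − z_{0.01}) = 0.7, so δ = z_{0.01} + z_{0.30} = 2.326 + 0.524 = 2.851.
(For δ > 0 the lower-tail rejection region contributes negligibly to power, so the one-term inversion is standard.)
δ = d·√(n/2) ⇒ n = 2(δ/d)² = 2 × (2.851 / 0.56)² = 51.83.
Round up to the next whole unit.

n = 52 per group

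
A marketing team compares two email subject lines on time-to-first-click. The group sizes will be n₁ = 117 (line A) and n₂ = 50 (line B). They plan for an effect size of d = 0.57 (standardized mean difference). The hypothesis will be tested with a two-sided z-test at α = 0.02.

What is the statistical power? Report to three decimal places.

Power ≈ 0.853

Noncentrality parameter: δ = d / √(1/n₁ + 1/n₂) = 0.57 / √(1/117 + 1/50) = 3.3736
Critical value for a two-sided test at α = 0.02: z_{α/2} = 2.326.
Power = Φ(δ − 2.326) + Φ(−δ − 2.326) = Φ(1.047) + Φ(-5.700) = 0.8525 + 0.0000 = 0.8525.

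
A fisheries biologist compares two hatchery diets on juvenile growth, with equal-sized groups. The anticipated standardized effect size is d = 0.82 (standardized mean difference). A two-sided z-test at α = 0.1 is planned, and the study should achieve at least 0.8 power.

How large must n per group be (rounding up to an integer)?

For power 0.8 need Φ(δ − z_{0.05}) = 0.8, so δ = z_{0.05} + z_{0.20} = 1.645 + 0.842 = 2.486.
(Ignoring the negligible lower-tail rejection probability gives the usual closed-form inversion.)
δ = d·√(n/2) ⇒ n = 2(δ/d)² = 2 × (2.486 / 0.82)² = 18.39.
Rounding up, n = 19 per group.

n = 19 per group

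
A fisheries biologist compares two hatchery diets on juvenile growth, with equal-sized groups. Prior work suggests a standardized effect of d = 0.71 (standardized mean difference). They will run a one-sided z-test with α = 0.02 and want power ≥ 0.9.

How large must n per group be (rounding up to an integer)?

Set Φ(δ − 2.054) = 0.9; then δ − 2.054 = Φ⁻¹(0.9) = 1.282, giving δ = 3.335.
δ = d·√(n/2) ⇒ n = 2(δ/d)² = 2 × (3.335 / 0.71)² = 44.14.
Rounding up, n = 45 per group.

n = 45 per group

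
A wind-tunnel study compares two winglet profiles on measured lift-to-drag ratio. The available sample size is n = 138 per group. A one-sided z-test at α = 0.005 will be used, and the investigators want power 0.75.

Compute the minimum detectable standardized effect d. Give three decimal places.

d ≈ 0.391

Required noncentrality: δ = z_{0.005} + z_{0.25} = 2.576 + 0.674 = 3.250.
δ = d·√(n/2) ⇒ d = δ/√(n/2) = 3.250/√(138/2) = 0.3913.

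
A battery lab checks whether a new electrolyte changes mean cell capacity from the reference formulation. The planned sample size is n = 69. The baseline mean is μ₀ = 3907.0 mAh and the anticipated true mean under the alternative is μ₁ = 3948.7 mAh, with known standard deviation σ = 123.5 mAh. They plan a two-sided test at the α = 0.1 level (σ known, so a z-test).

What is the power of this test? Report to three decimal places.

Standardized effect: d = |μ₁ − μ₀| / σ = |3948.7 − 3907.0| / 123.5 = 0.3377
Noncentrality parameter: δ = d·√n = 0.3377 × √69 = 2.8047
Two-sided α = 0.1 → critical value z_{0.05} = 1.645.
Power = Φ(δ − 1.645) + Φ(−δ − 1.645) = Φ(1.160) + Φ(-4.450) = 0.8770 + 0.0000 = 0.8770.

Power ≈ 0.877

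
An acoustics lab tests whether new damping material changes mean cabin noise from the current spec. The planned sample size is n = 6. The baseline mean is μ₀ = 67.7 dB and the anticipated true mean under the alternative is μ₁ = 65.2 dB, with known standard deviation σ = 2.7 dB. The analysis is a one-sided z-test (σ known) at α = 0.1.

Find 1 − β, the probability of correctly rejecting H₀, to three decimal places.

Power ≈ 0.838

Standardized effect: d = |μ₁ − μ₀| / σ = |65.2 − 67.7| / 2.7 = 0.9259
Noncentrality parameter: δ = d·√n = 0.9259 × √6 = 2.2680
Critical value for a one-sided test at α = 0.1: z_α = 1.282.
Power = P(Z > 1.282 − δ) = Φ(0.986) = 0.8381.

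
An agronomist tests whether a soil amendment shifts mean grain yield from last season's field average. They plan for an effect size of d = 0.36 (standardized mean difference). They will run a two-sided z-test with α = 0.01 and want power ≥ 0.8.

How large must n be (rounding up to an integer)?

n = 91

For power 0.8 need Φ(δ − z_{0.005}) = 0.8, so δ = z_{0.005} + z_{0.20} = 2.576 + 0.842 = 3.417.
(The Φ(−δ − z_{α/2}) term is vanishingly small for δ > 0 and is dropped in the standard sample-size formula.)
δ = d·√n ⇒ n = (δ/d)² = (3.417 / 0.36)² = 90.12.
Rounding up, n = 91.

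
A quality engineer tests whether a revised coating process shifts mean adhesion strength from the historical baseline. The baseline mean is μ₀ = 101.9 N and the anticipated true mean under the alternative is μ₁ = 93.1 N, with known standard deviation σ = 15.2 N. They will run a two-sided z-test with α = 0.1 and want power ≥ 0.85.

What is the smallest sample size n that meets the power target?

n = 22

Standardized effect: d = |μ₁ − μ₀| / σ = |93.1 − 101.9| / 15.2 = 0.5789
Set Φ(δ − 1.645) = 0.85; then δ − 1.645 = Φ⁻¹(0.85) = 1.036, giving δ = 2.681.
(For δ > 0 the lower-tail rejection region contributes negligibly to power, so the one-term inversion is standard.)
δ = d·√n ⇒ n = (δ/d)² = (2.681 / 0.5789)² = 21.45.
Round up to the next whole unit.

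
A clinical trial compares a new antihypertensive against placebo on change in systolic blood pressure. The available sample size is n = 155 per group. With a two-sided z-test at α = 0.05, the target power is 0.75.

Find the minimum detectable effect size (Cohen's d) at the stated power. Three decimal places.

d ≈ 0.299

Required noncentrality: δ = z_{0.025} + z_{0.25} = 1.960 + 0.674 = 2.634.
(The second rejection-region term Φ(−δ − z_{α/2}) is negligible and dropped.)
δ = d·√(n/2) ⇒ d = δ/√(n/2) = 2.634/√(155/2) = 0.2993.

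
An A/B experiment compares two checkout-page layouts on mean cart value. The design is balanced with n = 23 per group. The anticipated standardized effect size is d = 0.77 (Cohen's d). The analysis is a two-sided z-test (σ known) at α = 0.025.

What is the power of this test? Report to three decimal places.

Noncentrality parameter: δ = d·√(n/2) = 0.77 × √(23/2) = 2.6112
Critical value for a two-sided test at α = 0.025: z_{α/2} = 2.241.
Power = Φ(δ − 2.241) + Φ(−δ − 2.241) = Φ(0.370) + Φ(-4.853) = 0.6442 + 0.0000 = 0.6442.

Power ≈ 0.644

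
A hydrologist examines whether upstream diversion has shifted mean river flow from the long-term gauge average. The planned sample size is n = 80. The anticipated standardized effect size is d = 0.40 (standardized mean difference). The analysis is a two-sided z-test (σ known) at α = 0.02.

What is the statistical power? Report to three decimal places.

Noncentrality parameter: λ = d·√n = 0.40 × √80 = 3.5777
Critical value for a two-sided test at α = 0.02: z_{α/2} = 2.326.
Power = Φ(λ − 2.326) + Φ(−λ − 2.326) = Φ(1.251) + Φ(-5.904) = 0.8946 + 0.0000 = 0.8946.

Power ≈ 0.895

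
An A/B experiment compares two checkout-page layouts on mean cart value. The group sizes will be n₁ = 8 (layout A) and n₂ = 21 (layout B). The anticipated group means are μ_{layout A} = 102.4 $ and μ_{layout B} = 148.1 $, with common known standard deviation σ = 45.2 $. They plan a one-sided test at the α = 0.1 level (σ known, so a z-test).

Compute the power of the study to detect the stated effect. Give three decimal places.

Power ≈ 0.875

Standardized effect: d = |μ_{layout A} − μ_{layout B}| / σ = |102.4 − 148.1| / 45.2 = 1.0111
Noncentrality parameter: δ = d / √(1/n₁ + 1/n₂) = 1.0111 / √(1/8 + 1/21) = 2.4335
Critical value for a one-sided test at α = 0.1: z_α = 1.282.
Power = Φ(δ − 1.282) = Φ(1.152) = 0.8753.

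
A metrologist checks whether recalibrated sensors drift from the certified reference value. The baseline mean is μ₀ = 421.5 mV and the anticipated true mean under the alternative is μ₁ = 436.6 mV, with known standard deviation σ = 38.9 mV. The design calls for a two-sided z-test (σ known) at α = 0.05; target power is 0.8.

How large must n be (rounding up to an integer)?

Standardized effect: d = |μ₁ − μ₀| / σ = |436.6 − 421.5| / 38.9 = 0.3882
For power 0.8 need Φ(δ − z_{0.025}) = 0.8, so δ = z_{0.025} + z_{0.20} = 1.960 + 0.842 = 2.802.
(The Φ(−δ − z_{α/2}) term is vanishingly small for δ > 0 and is dropped in the standard sample-size formula.)
δ = d·√n ⇒ n = (δ/d)² = (2.802 / 0.3882)² = 52.09.
Rounding up, n = 53.

n = 53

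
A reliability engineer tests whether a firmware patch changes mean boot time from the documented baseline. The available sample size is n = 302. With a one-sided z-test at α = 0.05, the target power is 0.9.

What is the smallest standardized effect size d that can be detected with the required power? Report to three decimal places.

Need Φ(δ − 1.645) = 0.9, so δ = 1.645 + 1.282 = 2.926.
δ = d·√n ⇒ d = δ/√n = 2.926/√302 = 0.1684.

d ≈ 0.168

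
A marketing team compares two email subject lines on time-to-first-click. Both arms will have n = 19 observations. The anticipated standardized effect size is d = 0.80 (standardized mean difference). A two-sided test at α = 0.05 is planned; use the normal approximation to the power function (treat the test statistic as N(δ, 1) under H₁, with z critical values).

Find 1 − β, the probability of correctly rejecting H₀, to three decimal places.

Noncentrality parameter: δ = d·√(n/2) = 0.80 × √(19/2) = 2.4658
Critical value for a two-sided test at α = 0.05: z_{α/2} = 1.960.
Power = Φ(δ − 1.960) + Φ(−δ − 1.960) = Φ(0.506) + Φ(-4.426) = 0.6935 + 0.0000 = 0.6935.

Power ≈ 0.694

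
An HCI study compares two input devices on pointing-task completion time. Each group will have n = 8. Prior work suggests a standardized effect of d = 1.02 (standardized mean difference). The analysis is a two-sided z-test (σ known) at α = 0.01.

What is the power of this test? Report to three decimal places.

Noncentrality parameter: δ = d·√(n/2) = 1.02 × √(8/2) = 2.0400
Two-sided α = 0.01 → critical value z_{0.005} = 2.576.
Power = Φ(δ − 2.576) + Φ(−δ − 2.576) = Φ(-0.536) + Φ(-4.616) = 0.2960 + 0.0000 = 0.2960.

Power ≈ 0.296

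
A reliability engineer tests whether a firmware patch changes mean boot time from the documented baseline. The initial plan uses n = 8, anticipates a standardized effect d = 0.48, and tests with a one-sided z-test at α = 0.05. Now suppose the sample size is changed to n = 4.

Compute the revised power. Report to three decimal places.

Power ≈ 0.247

With n = 4: δ = d·√n = 0.48 × √4 = 0.9600. Critical value z_{0.05} = 1.645.
Revised power = Φ(δ − 1.645) = Φ(-0.685) = 0.2467.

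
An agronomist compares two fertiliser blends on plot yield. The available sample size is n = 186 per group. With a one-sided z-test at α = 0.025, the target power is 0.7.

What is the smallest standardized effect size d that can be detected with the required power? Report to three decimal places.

d ≈ 0.258

Required noncentrality: δ = z_{0.025} + z_{0.30} = 1.960 + 0.524 = 2.484.
δ = d·√(n/2) ⇒ d = δ/√(n/2) = 2.484/√(186/2) = 0.2576.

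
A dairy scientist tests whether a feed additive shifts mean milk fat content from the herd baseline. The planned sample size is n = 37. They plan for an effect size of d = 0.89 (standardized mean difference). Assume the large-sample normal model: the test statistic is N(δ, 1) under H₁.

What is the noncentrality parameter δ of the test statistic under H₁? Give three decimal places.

δ = d·√n = 0.89 × √37 = 5.4137

δ ≈ 5.414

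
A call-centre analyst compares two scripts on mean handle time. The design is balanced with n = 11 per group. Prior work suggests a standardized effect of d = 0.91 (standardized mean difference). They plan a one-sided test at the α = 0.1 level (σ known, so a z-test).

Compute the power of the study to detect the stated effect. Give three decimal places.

Noncentrality parameter: δ = d·√(n/2) = 0.91 × √(11/2) = 2.1341
One-sided α = 0.1 → critical value z_{0.1} = 1.282.
Power = Φ(δ − 1.282) = Φ(0.853) = 0.8031.

Power ≈ 0.803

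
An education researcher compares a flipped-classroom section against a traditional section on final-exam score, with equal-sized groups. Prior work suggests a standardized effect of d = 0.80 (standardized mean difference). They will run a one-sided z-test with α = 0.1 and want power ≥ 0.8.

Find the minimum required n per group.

For power 0.8 need Φ(δ − z_{0.1}) = 0.8, so δ = z_{0.1} + z_{0.20} = 1.282 + 0.842 = 2.123.
δ = d·√(n/2) ⇒ n = 2(δ/d)² = 2 × (2.123 / 0.80)² = 14.09.
Round up to the next whole unit.

n = 15 per group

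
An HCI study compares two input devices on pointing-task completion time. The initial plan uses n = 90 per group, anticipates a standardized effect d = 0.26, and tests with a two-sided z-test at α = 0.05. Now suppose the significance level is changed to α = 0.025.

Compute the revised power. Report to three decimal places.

Power ≈ 0.310

δ = d·√(n/2) = 0.26 × √(90/2) = 1.7441 (unchanged). New critical value: z_{0.0125} = 2.241.
Revised power = Φ(δ − 2.241) + Φ(−δ − 2.241) = Φ(-0.497) + Φ(-3.986) = 0.3095 + 0.0000 = 0.3095.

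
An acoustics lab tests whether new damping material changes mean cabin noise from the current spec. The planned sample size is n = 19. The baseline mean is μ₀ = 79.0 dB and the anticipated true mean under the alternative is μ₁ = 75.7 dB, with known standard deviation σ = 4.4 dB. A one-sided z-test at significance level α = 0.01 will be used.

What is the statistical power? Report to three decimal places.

Power ≈ 0.827

Standardized effect: d = |μ₁ − μ₀| / σ = |75.7 − 79.0| / 4.4 = 0.7500
Noncentrality parameter: δ = d·√n = 0.7500 × √19 = 3.2692
One-sided α = 0.01 → critical value z_{0.01} = 2.326.
Power = P(Z > 2.326 − δ) = Φ(0.943) = 0.8271.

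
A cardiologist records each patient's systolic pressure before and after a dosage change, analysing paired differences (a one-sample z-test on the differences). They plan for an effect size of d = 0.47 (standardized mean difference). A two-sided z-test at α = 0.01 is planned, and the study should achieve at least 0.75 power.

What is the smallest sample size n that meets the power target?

n = 48

For power 0.75 need Φ(δ − z_{0.005}) = 0.75, so δ = z_{0.005} + z_{0.25} = 2.576 + 0.674 = 3.250.
(The Φ(−δ − z_{α/2}) term is vanishingly small for δ > 0 and is dropped in the standard sample-size formula.)
δ = d·√n ⇒ n = (δ/d)² = (3.250 / 0.47)² = 47.83.
Round up to the next whole unit.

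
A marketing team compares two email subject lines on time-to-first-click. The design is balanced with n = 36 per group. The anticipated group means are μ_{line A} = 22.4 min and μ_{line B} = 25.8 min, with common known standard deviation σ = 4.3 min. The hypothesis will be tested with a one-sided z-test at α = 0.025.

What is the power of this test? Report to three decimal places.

Power ≈ 0.918

Standardized effect: d = |μ_{line A} − μ_{line B}| / σ = |22.4 − 25.8| / 4.3 = 0.7907
Noncentrality parameter: δ = d·√(n/2) = 0.7907 × √(36/2) = 3.3546
One-sided α = 0.025 → critical value z_{0.025} = 1.960.
Power = Φ(δ − 1.960) = Φ(1.395) = 0.9184.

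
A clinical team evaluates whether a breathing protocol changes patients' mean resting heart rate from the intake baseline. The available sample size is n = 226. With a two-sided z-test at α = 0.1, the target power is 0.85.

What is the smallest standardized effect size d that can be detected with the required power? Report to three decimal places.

d ≈ 0.178

Required noncentrality: δ = z_{0.05} + z_{0.15} = 1.645 + 1.036 = 2.681.
(Lower-tail contribution to power is negligible for δ > 0.)
δ = d·√n ⇒ d = δ/√n = 2.681/√226 = 0.1784.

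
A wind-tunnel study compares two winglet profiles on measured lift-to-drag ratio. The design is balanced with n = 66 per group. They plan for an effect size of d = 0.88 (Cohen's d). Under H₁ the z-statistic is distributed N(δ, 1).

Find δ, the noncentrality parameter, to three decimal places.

The noncentrality parameter scales effect size by the design's sample-size factor: δ = d·√(n/2) = 0.88 × √(66/2) = 5.0552

δ ≈ 5.055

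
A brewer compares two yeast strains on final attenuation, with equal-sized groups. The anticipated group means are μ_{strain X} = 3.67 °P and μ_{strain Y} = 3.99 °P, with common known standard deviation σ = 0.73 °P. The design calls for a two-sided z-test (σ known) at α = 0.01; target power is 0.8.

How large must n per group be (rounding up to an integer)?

n = 122 per group

Standardized effect: d = |μ_{strain X} − μ_{strain Y}| / σ = |3.67 − 3.99| / 0.73 = 0.4384
For power 0.8 need Φ(δ − z_{0.005}) = 0.8, so δ = z_{0.005} + z_{0.20} = 2.576 + 0.842 = 3.417.
(The Φ(−δ − z_{α/2}) term is vanishingly small for δ > 0 and is dropped in the standard sample-size formula.)
δ = d·√(n/2) ⇒ n = 2(δ/d)² = 2 × (3.417 / 0.4384)² = 121.56.
Round up to the next whole unit.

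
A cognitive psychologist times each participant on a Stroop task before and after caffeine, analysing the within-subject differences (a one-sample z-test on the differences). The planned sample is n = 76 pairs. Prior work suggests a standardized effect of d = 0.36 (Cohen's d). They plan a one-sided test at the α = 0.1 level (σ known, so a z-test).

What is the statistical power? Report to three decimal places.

Noncentrality parameter: δ = d·√n = 0.36 × √76 = 3.1384
One-sided α = 0.1 → critical value z_{0.1} = 1.282.
Power = P(Z > 1.282 − δ) = Φ(1.857) = 0.9683.

Power ≈ 0.968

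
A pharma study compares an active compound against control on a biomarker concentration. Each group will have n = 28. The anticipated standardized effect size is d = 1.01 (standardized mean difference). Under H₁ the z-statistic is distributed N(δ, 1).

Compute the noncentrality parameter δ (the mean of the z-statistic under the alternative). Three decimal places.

The noncentrality parameter scales effect size by the design's sample-size factor: δ = d·√(n/2) = 1.01 × √(28/2) = 3.7791

δ ≈ 3.779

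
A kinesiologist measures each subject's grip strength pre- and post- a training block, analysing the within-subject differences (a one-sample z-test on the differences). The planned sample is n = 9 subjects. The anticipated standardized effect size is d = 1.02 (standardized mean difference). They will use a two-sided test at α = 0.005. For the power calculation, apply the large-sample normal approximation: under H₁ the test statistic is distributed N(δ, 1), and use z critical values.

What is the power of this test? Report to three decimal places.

Noncentrality parameter: δ = d·√n = 1.02 × √9 = 3.0600
Two-sided α = 0.005 → critical value z_{0.0025} = 2.807.
Power = Φ(δ − 2.807) + Φ(−δ − 2.807) = Φ(0.253) + Φ(-5.867) = 0.5999 + 0.0000 = 0.5999.

Power ≈ 0.600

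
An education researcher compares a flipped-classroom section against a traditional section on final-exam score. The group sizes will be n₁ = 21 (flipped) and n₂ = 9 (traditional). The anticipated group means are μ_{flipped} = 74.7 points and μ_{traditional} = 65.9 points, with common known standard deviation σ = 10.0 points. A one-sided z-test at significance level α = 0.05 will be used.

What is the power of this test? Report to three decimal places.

Power ≈ 0.714

Standardized effect: d = |μ_{flipped} − μ_{traditional}| / σ = |74.7 − 65.9| / 10.0 = 0.8800
Noncentrality parameter: δ = d / √(1/n₁ + 1/n₂) = 0.8800 / √(1/21 + 1/9) = 2.2088
Critical value for a one-sided test at α = 0.05: z_α = 1.645.
Power = P(Z > 1.645 − δ) = Φ(0.564) = 0.7136.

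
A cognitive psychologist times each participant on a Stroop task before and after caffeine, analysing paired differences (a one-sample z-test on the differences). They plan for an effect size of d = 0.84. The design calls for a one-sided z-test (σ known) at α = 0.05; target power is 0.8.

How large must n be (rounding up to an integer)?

For power 0.8 need Φ(δ − z_{0.05}) = 0.8, so δ = z_{0.05} + z_{0.20} = 1.645 + 0.842 = 2.486.
δ = d·√n ⇒ n = (δ/d)² = (2.486 / 0.84)² = 8.76.
Rounding up, n = 9.

n = 9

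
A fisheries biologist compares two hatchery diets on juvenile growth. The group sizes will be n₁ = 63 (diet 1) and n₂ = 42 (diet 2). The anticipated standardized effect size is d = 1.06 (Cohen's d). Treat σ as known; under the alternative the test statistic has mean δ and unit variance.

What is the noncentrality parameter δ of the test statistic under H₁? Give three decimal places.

δ ≈ 5.321

δ = d / √(1/n₁ + 1/n₂) = 1.06 / √(1/63 + 1/42) = 5.3212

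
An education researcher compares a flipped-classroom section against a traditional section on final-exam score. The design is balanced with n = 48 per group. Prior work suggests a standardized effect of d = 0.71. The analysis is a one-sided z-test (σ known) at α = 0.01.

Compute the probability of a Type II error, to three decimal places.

β ≈ 0.125

Noncentrality parameter: δ = d·√(n/2) = 0.71 × √(48/2) = 3.4783
Critical value for a one-sided test at α = 0.01: z_α = 2.326.
Power = Φ(δ − 2.326) = Φ(1.152) = 0.8753.
Type II error: β = 1 − power = 1 − 0.8753 = 0.1247.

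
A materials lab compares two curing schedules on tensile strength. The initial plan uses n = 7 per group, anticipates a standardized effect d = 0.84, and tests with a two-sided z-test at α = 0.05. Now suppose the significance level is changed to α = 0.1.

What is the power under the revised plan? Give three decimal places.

Power ≈ 0.471

δ = d·√(n/2) = 0.84 × √(7/2) = 1.5715 (unchanged). New critical value: z_{0.05} = 1.645.
Revised power = Φ(δ − 1.645) + Φ(−δ − 1.645) = Φ(-0.073) + Φ(-3.216) = 0.4708 + 0.0006 = 0.4714.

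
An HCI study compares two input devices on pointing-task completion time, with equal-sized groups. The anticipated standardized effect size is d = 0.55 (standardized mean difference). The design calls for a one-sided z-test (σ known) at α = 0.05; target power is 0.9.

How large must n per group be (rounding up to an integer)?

Set Φ(δ − 1.645) = 0.9; then δ − 1.645 = Φ⁻¹(0.9) = 1.282, giving δ = 2.926.
δ = d·√(n/2) ⇒ n = 2(δ/d)² = 2 × (2.926 / 0.55)² = 56.62.
Round up to the next whole unit.

n = 57 per group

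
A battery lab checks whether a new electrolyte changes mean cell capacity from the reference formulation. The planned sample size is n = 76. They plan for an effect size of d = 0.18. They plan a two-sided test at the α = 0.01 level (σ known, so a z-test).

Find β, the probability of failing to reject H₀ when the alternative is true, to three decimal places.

β ≈ 0.843

Noncentrality parameter: δ = d·√n = 0.18 × √76 = 1.5692
Critical value for a two-sided test at α = 0.01: z_{α/2} = 2.576.
Power = Φ(δ − 2.576) + Φ(−δ − 2.576) = Φ(-1.007) + Φ(-4.145) = 0.1571 + 0.0000 = 0.1571.
Type II error: β = 1 − power = 1 − 0.1571 = 0.8429.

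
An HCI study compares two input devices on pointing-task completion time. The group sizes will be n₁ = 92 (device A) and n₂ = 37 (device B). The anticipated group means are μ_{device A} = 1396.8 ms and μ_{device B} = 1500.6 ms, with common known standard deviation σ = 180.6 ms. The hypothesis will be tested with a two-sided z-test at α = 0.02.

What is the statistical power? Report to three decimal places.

Power ≈ 0.734

Standardized effect: d = |μ_{device A} − μ_{device B}| / σ = |1396.8 − 1500.6| / 180.6 = 0.5748
Noncentrality parameter: δ = d / √(1/n₁ + 1/n₂) = 0.5748 / √(1/92 + 1/37) = 2.9524
Critical value for a two-sided test at α = 0.02: z_{α/2} = 2.326.
Power = Φ(δ − 2.326) + Φ(−δ − 2.326) = Φ(0.626) + Φ(-5.279) = 0.7344 + 0.0000 = 0.7344.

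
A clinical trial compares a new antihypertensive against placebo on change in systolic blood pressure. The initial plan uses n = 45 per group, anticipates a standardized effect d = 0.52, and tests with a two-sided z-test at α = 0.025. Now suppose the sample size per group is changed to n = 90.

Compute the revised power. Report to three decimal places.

With n = 90 per group: δ = d·√(n/2) = 0.52 × √(90/2) = 3.4883. Critical value z_{0.0125} = 2.241.
Revised power = Φ(δ − 2.241) + Φ(−δ − 2.241) = Φ(1.247) + Φ(-5.730) = 0.8938 + 0.0000 = 0.8938.

Power ≈ 0.894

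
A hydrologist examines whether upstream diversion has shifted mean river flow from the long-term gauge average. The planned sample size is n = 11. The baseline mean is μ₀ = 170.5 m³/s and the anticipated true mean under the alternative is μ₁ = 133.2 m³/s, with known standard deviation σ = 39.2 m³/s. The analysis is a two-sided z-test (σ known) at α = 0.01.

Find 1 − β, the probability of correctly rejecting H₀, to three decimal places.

Power ≈ 0.719

Standardized effect: d = |μ₁ − μ₀| / σ = |133.2 − 170.5| / 39.2 = 0.9515
Noncentrality parameter: δ = d·√n = 0.9515 × √11 = 3.1559
Critical value for a two-sided test at α = 0.01: z_{α/2} = 2.576.
Power = Φ(δ − 2.576) + Φ(−δ − 2.576) = Φ(0.580) + Φ(-5.732) = 0.7191 + 0.0000 = 0.7191.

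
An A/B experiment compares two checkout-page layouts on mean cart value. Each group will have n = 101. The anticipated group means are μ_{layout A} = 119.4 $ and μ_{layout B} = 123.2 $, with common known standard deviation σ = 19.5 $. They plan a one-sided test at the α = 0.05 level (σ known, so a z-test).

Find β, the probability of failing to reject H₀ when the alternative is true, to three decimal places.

Standardized effect: d = |μ_{layout A} − μ_{layout B}| / σ = |119.4 − 123.2| / 19.5 = 0.1949
Noncentrality parameter: δ = d·√(n/2) = 0.1949 × √(101/2) = 1.3848
Critical value for a one-sided test at α = 0.05: z_α = 1.645.
Power = P(Z > 1.645 − δ) = Φ(-0.260) = 0.3974.
Type II error: β = 1 − power = 1 − 0.3974 = 0.6026.

β ≈ 0.603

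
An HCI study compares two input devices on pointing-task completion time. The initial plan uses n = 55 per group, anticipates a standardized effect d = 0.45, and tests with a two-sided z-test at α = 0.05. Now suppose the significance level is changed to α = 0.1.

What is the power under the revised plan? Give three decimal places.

δ = d·√(n/2) = 0.45 × √(55/2) = 2.3598 (unchanged). New critical value: z_{0.05} = 1.645.
Revised power = Φ(δ − 1.645) + Φ(−δ − 1.645) = Φ(0.715) + Φ(-4.005) = 0.7627 + 0.0000 = 0.7627.

Power ≈ 0.763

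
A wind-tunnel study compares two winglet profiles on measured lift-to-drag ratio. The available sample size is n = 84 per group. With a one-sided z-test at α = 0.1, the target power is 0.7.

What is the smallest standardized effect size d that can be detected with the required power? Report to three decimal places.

Need Φ(δ − 1.282) = 0.7, so δ = 1.282 + 0.524 = 1.806.
δ = d·√(n/2) ⇒ d = δ/√(n/2) = 1.806/√(84/2) = 0.2787.

d ≈ 0.279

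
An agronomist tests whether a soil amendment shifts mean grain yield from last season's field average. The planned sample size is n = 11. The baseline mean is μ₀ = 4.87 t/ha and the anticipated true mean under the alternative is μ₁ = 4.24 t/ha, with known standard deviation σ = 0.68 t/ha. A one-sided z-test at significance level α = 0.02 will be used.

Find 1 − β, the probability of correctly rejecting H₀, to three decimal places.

Standardized effect: d = |μ₁ − μ₀| / σ = |4.24 − 4.87| / 0.68 = 0.9265
Noncentrality parameter: δ = d·√n = 0.9265 × √11 = 3.0728
One-sided α = 0.02 → critical value z_{0.02} = 2.054.
Power = Φ(δ − 2.054) = Φ(1.019) = 0.8459.

Power ≈ 0.846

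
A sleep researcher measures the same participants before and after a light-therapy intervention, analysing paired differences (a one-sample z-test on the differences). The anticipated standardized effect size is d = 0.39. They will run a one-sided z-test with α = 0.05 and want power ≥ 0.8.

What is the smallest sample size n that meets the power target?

Set Φ(δ − 1.645) = 0.8; then δ − 1.645 = Φ⁻¹(0.8) = 0.842, giving δ = 2.486.
δ = d·√n ⇒ n = (δ/d)² = (2.486 / 0.39)² = 40.65.
Round up to the next whole unit.

n = 41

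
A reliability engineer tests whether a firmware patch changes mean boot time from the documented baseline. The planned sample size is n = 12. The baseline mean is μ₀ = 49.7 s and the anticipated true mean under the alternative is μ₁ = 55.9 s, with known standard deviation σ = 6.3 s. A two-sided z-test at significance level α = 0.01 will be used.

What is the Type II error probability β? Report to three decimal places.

Standardized effect: d = |μ₁ − μ₀| / σ = |55.9 − 49.7| / 6.3 = 0.9841
Noncentrality parameter: δ = d·√n = 0.9841 × √12 = 3.4091
Two-sided α = 0.01 → critical value z_{0.005} = 2.576.
Power = Φ(δ − 2.576) + Φ(−δ − 2.576) = Φ(0.833) + Φ(-5.985) = 0.7977 + 0.0000 = 0.7977.
Type II error: β = 1 − power = 1 − 0.7977 = 0.2023.

β ≈ 0.202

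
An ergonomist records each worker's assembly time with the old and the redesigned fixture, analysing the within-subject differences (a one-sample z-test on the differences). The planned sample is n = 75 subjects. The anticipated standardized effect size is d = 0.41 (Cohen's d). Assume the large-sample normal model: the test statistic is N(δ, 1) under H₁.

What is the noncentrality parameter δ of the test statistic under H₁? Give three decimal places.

δ ≈ 3.551

δ = d·√n = 0.41 × √75 = 3.5507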